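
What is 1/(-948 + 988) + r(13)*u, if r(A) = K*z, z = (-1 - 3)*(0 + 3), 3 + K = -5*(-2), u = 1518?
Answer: -5100479/40 ≈ -1.2751e+5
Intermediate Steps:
K = 7 (K = -3 - 5*(-2) = -3 + 10 = 7)
z = -12 (z = -4*3 = -12)
r(A) = -84 (r(A) = 7*(-12) = -84)
1/(-948 + 988) + r(13)*u = 1/(-948 + 988) - 84*1518 = 1/40 - 127512 = -5100479/40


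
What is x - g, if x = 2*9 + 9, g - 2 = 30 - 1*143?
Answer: 138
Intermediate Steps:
g = -111 (g = 2 + (30 - 1*143) = 2 + (30 - 143) = 2 - 113 = -111)
x = 27 (x = 18 + 9 = 27)
x - g = 27 - 1*(-111) = 27 + 111 = 138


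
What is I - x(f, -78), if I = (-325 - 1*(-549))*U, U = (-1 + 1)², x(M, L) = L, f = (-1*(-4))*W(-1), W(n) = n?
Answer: 78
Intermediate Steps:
f = -4 (f = -1*(-4)*(-1) = 4*(-1) = -4)
U = 0 (U = 0² = 0)
I = 0 (I = (-325 - 1*(-549))*0 = (-325 + 549)*0 = 224*0 = 0)
I - x(f, -78) = 0 - 1*(-78) = 0 + 78 = 78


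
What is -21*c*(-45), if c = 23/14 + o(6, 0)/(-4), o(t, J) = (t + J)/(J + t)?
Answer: 5265/4 ≈ 1316.3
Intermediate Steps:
o(t, J) = 1 (o(t, J) = (J + t)/(J + t) = 1)
c = 39/28 (c = 23/14 + 1/(-4) = 23*(1/14) + 1*(-¼) = 23/14 - ¼ = 39/28 ≈ 1.3929)
-21*c*(-45) = -21*39/28*(-45) = -117/4*(-45) = 5265/4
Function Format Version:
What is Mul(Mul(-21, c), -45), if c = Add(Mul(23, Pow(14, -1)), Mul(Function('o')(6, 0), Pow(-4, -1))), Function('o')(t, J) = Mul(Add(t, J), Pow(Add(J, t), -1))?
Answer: Rational(5265, 4) ≈ 1316.3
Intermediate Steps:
Function('o')(t, J) = 1 (Function('o')(t, J) = Mul(Add(J, t), Pow(Add(J, t), -1)) = 1)
c = Rational(39, 28) (c = Add(Mul(23, Pow(14, -1)), Mul(1, Pow(-4, -1))) = Add(Mul(23, Rational(1, 14)), Mul(1, Rational(-1, 4))) = Add(Rational(23, 14), Rational(-1, 4)) = Rational(39, 28) ≈ 1.3929)
Mul(Mul(-21, c), -45) = Mul(Mul(-21, Rational(39, 28)), -45) = Mul(Rational(-117, 4), -45) = Rational(5265, 4)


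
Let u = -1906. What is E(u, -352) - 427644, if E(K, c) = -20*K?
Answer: -389524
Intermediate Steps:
E(u, -352) - 427644 = -20*(-1906) - 427644 = 38120 - 427644 = -389524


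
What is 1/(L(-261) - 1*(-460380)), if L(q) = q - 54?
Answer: 1/460065 ≈ 2.1736e-6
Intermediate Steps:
L(q) = -54 + q
1/(L(-261) - 1*(-460380)) = 1/((-54 - 261) - 1*(-460380)) = 1/(-315 + 460380) = 1/460065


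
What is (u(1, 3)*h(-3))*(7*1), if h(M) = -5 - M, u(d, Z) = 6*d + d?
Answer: -98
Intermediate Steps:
u(d, Z) = 7*d
(u(1, 3)*h(-3))*(7*1) = ((7*1)*(-5 - 1*(-3)))*(7*1) = (7*(-5 + 3))*7 = (7*(-2))*7 = -14*7 = -98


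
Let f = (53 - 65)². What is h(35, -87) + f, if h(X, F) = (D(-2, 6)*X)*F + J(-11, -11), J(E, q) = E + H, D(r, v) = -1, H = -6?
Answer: 3172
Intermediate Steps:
J(E, q) = -6 + E (J(E, q) = E - 6 = -6 + E)
h(X, F) = -17 - F*X (h(X, F) = (-X)*F + (-6 - 11) = -F*X - 17 = -17 - F*X)
f = 144 (f = (-12)² = 144)
h(35, -87) + f = (-17 - 1*(-87)*35) + 144 = (-17 + 3045) + 144 = 3028 + 144 = 3172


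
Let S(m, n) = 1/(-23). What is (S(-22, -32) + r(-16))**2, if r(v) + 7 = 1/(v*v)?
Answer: 1718019601/34668544 ≈ 49.556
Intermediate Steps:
S(m, n) = -1/23
r(v) = -7 + v**(-2) (r(v) = -7 + 1/(v*v) = -7 + v**(-2))
(S(-22, -32) + r(-16))**2 = (-1/23 + (-7 + (-16)**(-2)))**2 = (-1/23 + (-7 + 1/256))**2 = (-1/23 - 1791/256)**2 = (-41449/5888)**2 = 1718019601/34668544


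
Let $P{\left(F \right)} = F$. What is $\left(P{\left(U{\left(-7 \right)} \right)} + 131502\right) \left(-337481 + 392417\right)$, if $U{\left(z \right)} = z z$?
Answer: $7226885736$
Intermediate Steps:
$U{\left(z \right)} = z^{2}$
$\left(P{\left(U{\left(-7 \right)} \right)} + 131502\right) \left(-337481 + 392417\right) = \left(\left(-7\right)^{2} + 131502\right) \left(-337481 + 392417\right) = \left(49 + 131502\right) 54936 = 131551 \cdot 54936 = 7226885736$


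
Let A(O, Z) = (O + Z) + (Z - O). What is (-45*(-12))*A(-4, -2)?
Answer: -2160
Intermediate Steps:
A(O, Z) = 2*Z
(-45*(-12))*A(-4, -2) = (-45*(-12))*(2*(-2)) = 540*(-4) = -2160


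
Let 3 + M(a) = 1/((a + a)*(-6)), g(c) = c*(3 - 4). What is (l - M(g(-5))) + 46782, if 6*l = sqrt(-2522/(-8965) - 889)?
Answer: 2807101/60 + I*sqrt(71427409295)/53790 ≈ 46785.0 + 4.9686*I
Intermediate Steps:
g(c) = -c (g(c) = c*(-1) = -c)
M(a) = -3 - 1/(12*a) (M(a) = -3 + 1/((a + a)*(-6)) = -3 + 1/((2*a)*(-6)) = -3 + 1/(-12*a) = -3 - 1/(12*a))
l = I*sqrt(71427409295)/53790 (l = sqrt(-2522/(-8965) - 889)/6 = sqrt(-2522*(-1/8965) - 889)/6 = sqrt(2522/8965 - 889)/6 = sqrt(-7967363/8965)/6 = (I*sqrt(71427409295)/8965)/6 = I*sqrt(71427409295)/53790 ≈ 4.9686*I)
(l - M(g(-5))) + 46782 = (I*sqrt(71427409295)/53790 - (-3 - 1/(12*((-1*(-5)))))) + 46782 = (I*sqrt(71427409295)/53790 - (-3 - 1/12/5)) + 46782 = (I*sqrt(71427409295)/53790 - (-3 - 1/12*1/5)) + 46782 = (I*sqrt(71427409295)/53790 - (-3 - 1/60)) + 46782 = (I*sqrt(71427409295)/53790 - 1*(-181/60)) + 46782 = (I*sqrt(71427409295)/53790 + 181/60) + 46782 = (181/60 + I*sqrt(71427409295)/53790) + 46782 = 2807101/60 + I*sqrt(71427409295)/53790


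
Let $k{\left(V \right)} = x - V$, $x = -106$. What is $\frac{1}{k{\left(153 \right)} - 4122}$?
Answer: $- \frac{1}{4381} \approx -0.00022826$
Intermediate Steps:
$k{\left(V \right)} = -106 - V$
$\frac{1}{k{\left(153 \right)} - 4122} = \frac{1}{\left(-106 - 153\right) - 4122} = \frac{1}{-259 - 4122} = \frac{1}{-4381} = - \frac{1}{4381}$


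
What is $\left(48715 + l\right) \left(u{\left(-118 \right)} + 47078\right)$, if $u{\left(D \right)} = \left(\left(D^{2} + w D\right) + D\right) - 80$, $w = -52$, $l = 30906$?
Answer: $5329829740$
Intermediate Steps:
$u{\left(D \right)} = -80 + D^{2} - 51 D$ ($u{\left(D \right)} = \left(\left(D^{2} - 52 D\right) + D\right) - 80 = \left(D^{2} - 51 D\right) - 80 = -80 + D^{2} - 51 D$)
$\left(48715 + l\right) \left(u{\left(-118 \right)} + 47078\right) = \left(48715 + 30906\right) \left(\left(-80 + \left(-118\right)^{2} - -6018\right) + 47078\right) = 79621 \left(\left(-80 + 13924 + 6018\right) + 47078\right) = 79621 \left(19862 + 47078\right) = 79621 \cdot 66940 = 5329829740$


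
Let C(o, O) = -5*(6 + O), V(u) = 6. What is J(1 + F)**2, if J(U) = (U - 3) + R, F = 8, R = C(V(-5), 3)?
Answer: 1521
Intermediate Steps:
C(o, O) = -30 - 5*O
R = -45 (R = -30 - 5*3 = -30 - 15 = -45)
J(U) = -48 + U (J(U) = (U - 3) - 45 = (-3 + U) - 45 = -48 + U)
J(1 + F)**2 = (-48 + (1 + 8))**2 = (-48 + 9)**2 = (-39)**2 = 1521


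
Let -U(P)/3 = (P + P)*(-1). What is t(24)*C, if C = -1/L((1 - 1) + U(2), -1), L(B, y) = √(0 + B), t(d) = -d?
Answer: 4*√3 ≈ 6.9282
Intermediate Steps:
U(P) = 6*P (U(P) = -3*(P + P)*(-1) = -3*2*P*(-1) = -(-6)*P = 6*P)
L(B, y) = √B
C = -√3/6 (C = -1/(√((1 - 1) + 6*2)) = -1/(√(0 + 12)) = -1/(√12) = -1/(2*√3) = -√3/6 ≈ -0.28868)
t(24)*C = (-1*24)*(-√3/6) = -(-4)*√3 = 4*√3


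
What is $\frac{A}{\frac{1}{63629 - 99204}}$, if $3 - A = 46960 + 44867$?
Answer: $3266638800$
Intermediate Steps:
$A = -91824$ ($A = 3 - \left(46960 + 44867\right) = 3 - 91827 = -91824$)
$\frac{A}{\frac{1}{63629 - 99204}} = - \frac{91824}{\frac{1}{63629 - 99204}} = - \frac{91824}{\frac{1}{-35575}} = - \frac{91824}{- \frac{1}{35575}} = \left(-91824\right) \left(-35575\right) = 3266638800$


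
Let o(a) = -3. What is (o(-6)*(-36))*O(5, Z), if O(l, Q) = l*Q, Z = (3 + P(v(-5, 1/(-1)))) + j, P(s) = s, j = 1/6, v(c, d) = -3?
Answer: 90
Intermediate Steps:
j = ⅙ ≈ 0.16667
Z = ⅙ (Z = (3 - 3) + ⅙ = 0 + ⅙ = ⅙ ≈ 0.16667)
O(l, Q) = Q*l
(o(-6)*(-36))*O(5, Z) = (-3*(-36))*((⅙)*5) = 108*(⅚) = 90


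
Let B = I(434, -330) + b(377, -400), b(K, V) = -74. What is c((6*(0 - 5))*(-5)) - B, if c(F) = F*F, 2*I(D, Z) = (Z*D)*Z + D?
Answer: -23608943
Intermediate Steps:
I(D, Z) = D/2 + D*Z**2/2 (I(D, Z) = ((Z*D)*Z + D)/2 = ((D*Z)*Z + D)/2 = (D*Z**2 + D)/2 = (D + D*Z**2)/2 = D/2 + D*Z**2/2)
c(F) = F**2
B = 23631443 (B = (1/2)*434*(1 + (-330)**2) - 74 = (1/2)*434*(1 + 108900) - 74 = (1/2)*434*108901 - 74 = 23631517 - 74 = 23631443)
c((6*(0 - 5))*(-5)) - B = ((6*(0 - 5))*(-5))**2 - 1*23631443 = ((6*(-5))*(-5))**2 - 23631443 = (-30*(-5))**2 - 23631443 = 150**2 - 23631443 = 22500 - 23631443 = -23608943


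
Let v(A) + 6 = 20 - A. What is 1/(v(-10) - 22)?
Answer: ½ ≈ 0.50000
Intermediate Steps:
v(A) = 14 - A (v(A) = -6 + (20 - A) = 14 - A)
1/(v(-10) - 22) = 1/((14 - 1*(-10)) - 22) = 1/((14 + 10) - 22) = 1/(24 - 22) = 1/2 = ½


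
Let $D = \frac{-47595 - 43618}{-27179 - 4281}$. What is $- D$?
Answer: $- \frac{91213}{31460} \approx -2.8993$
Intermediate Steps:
$D = \frac{91213}{31460}$ ($D = - \frac{91213}{-31460} = \left(-91213\right) \left(- \frac{1}{31460}\right) = \frac{91213}{31460} \approx 2.8993$)
$- D = \left(-1\right) \frac{91213}{31460} = - \frac{91213}{31460}$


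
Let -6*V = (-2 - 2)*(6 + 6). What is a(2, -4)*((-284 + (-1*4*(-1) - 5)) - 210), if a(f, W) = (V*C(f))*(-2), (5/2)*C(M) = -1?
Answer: -3168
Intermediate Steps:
C(M) = -⅖ (C(M) = (⅖)*(-1) = -⅖)
V = 8 (V = -(-2 - 2)*(6 + 6)/6 = -(-2)*12/3 = -⅙*(-48) = 8)
a(f, W) = 32/5 (a(f, W) = (8*(-⅖))*(-2) = -16/5*(-2) = 32/5)
a(2, -4)*((-284 + (-1*4*(-1) - 5)) - 210) = 32*((-284 + (-1*4*(-1) - 5)) - 210)/5 = 32*((-284 + (-4*(-1) - 5)) - 210)/5 = 32*((-284 + (4 - 5)) - 210)/5 = 32*((-284 - 1) - 210)/5 = 32*(-285 - 210)/5 = (32/5)*(-495) = -3168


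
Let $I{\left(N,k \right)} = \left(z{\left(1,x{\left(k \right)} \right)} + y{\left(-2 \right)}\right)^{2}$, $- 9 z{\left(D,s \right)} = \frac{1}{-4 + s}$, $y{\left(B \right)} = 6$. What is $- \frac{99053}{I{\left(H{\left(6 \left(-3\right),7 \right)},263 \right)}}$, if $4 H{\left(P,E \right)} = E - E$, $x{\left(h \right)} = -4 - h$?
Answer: $- \frac{589238661213}{214183225} \approx -2751.1$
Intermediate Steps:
$z{\left(D,s \right)} = - \frac{1}{9 \left(-4 + s\right)}$
$H{\left(P,E \right)} = 0$ ($H{\left(P,E \right)} = \frac{E - E}{4} = \frac{1}{4} \cdot 0 = 0$)
$I{\left(N,k \right)} = \left(6 - \frac{1}{-72 - 9 k}\right)^{2}$ ($I{\left(N,k \right)} = \left(- \frac{1}{-36 + 9 \left(-4 - k\right)} + 6\right)^{2} = \left(- \frac{1}{-36 - \left(36 + 9 k\right)} + 6\right)^{2} = \left(- \frac{1}{-72 - 9 k} + 6\right)^{2} = \left(6 - \frac{1}{-72 - 9 k}\right)^{2}$)
$- \frac{99053}{I{\left(H{\left(6 \left(-3\right),7 \right)},263 \right)}} = - \frac{99053}{\frac{1}{81} \frac{1}{\left(8 + 263\right)^{2}} \left(433 + 54 \cdot 263\right)^{2}} = - \frac{99053}{\frac{1}{81} \cdot \frac{1}{73441} \left(433 + 14202\right)^{2}} = - \frac{99053}{\frac{1}{81} \cdot \frac{1}{73441} \cdot 14635^{2}} = - \frac{99053}{\frac{1}{81} \cdot \frac{1}{73441} \cdot 214183225} = - \frac{99053}{\frac{214183225}{5948721}} = \left(-99053\right) \frac{5948721}{214183225} = - \frac{589238661213}{214183225}$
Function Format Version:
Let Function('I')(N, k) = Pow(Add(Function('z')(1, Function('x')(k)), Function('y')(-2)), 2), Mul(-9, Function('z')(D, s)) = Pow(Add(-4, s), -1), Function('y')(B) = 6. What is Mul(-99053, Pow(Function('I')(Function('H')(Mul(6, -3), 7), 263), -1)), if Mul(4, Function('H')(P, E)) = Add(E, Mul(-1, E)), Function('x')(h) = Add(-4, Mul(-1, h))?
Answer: Rational(-589238661213, 214183225) ≈ -2751.1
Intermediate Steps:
Function('z')(D, s) = Mul(Rational(-1, 9), Pow(Add(-4, s), -1))
Function('H')(P, E) = 0 (Function('H')(P, E) = Mul(Rational(1, 4), Add(E, Mul(-1, E))) = Mul(Rational(1, 4), 0) = 0)
Function('I')(N, k) = Pow(Add(6, Mul(-1, Pow(Add(-72, Mul(-9, k)), -1))), 2) (Function('I')(N, k) = Pow(Add(Mul(-1, Pow(Add(-36, Mul(9, Add(-4, Mul(-1, k)))), -1)), 6), 2) = Pow(Add(Mul(-1, Pow(Add(-36, Add(-36, Mul(-9, k))), -1)), 6), 2) = Pow(Add(Mul(-1, Pow(Add(-72, Mul(-9, k)), -1)), 6), 2) = Pow(Add(6, Mul(-1, Pow(Add(-72, Mul(-9, k)), -1))), 2))
Mul(-99053, Pow(Function('I')(Function('H')(Mul(6, -3), 7), 263), -1)) = Mul(-99053, Pow(Mul(Rational(1, 81), Pow(Add(8, 263), -2), Pow(Add(433, Mul(54, 263)), 2)), -1)) = Mul(-99053, Pow(Mul(Rational(1, 81), Pow(271, -2), Pow(Add(433, 14202), 2)), -1)) = Mul(-99053, Pow(Mul(Rational(1, 81), Rational(1, 73441), Pow(14635, 2)), -1)) = Mul(-99053, Pow(Mul(Rational(1, 81), Rational(1, 73441), 214183225), -1)) = Mul(-99053, Pow(Rational(214183225, 5948721), -1)) = Mul(-99053, Rational(5948721, 214183225)) = Rational(-589238661213, 214183225)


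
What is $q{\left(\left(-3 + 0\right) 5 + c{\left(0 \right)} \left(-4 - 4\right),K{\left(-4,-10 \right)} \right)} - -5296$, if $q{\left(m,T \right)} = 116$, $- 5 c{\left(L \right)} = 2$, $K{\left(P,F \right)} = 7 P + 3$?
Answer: $5412$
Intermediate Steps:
$K{\left(P,F \right)} = 3 + 7 P$
$c{\left(L \right)} = - \frac{2}{5}$ ($c{\left(L \right)} = \left(- \frac{1}{5}\right) 2 = - \frac{2}{5}$)
$q{\left(\left(-3 + 0\right) 5 + c{\left(0 \right)} \left(-4 - 4\right),K{\left(-4,-10 \right)} \right)} - -5296 = 116 - -5296 = 116 + 5296 = 5412$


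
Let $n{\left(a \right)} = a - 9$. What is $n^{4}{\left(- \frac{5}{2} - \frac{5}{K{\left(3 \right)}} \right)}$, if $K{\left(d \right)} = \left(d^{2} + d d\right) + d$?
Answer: $\frac{59072816401}{3111696} \approx 18984.0$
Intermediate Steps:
$K{\left(d \right)} = d + 2 d^{2}$ ($K{\left(d \right)} = \left(d^{2} + d^{2}\right) + d = 2 d^{2} + d = d + 2 d^{2}$)
$n{\left(a \right)} = -9 + a$ ($n{\left(a \right)} = a - 9 = -9 + a$)
$n^{4}{\left(- \frac{5}{2} - \frac{5}{K{\left(3 \right)}} \right)} = \left(-9 - \left(\frac{5}{2} + 5 \frac{1}{3 \left(1 + 2 \cdot 3\right)}\right)\right)^{4} = \left(-9 - \left(\frac{5}{2} + \frac{5}{3 \left(1 + 6\right)}\right)\right)^{4} = \left(-9 - \left(\frac{5}{2} + \frac{5}{3 \cdot 7}\right)\right)^{4} = \left(-9 - \left(\frac{5}{2} + \frac{5}{21}\right)\right)^{4} = \left(-9 - \frac{115}{42}\right)^{4} = \left(- \frac{493}{42}\right)^{4} = \frac{59072816401}{3111696}$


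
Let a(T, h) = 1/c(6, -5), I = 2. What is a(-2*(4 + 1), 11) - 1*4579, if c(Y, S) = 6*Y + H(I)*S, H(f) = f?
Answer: -119053/26 ≈ -4579.0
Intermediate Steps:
c(Y, S) = 2*S + 6*Y (c(Y, S) = 6*Y + 2*S = 2*S + 6*Y)
a(T, h) = 1/26 (a(T, h) = 1/(2*(-5) + 6*6) = 1/(-10 + 36) = 1/26)
a(-2*(4 + 1), 11) - 1*4579 = 1/26 - 1*4579 = 1/26 - 4579 = -119053/26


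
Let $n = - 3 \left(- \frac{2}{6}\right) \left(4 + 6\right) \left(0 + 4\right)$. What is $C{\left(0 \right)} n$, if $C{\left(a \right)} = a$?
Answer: $0$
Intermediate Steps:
$n = 40$ ($n = - 3 \left(\left(-2\right) \frac{1}{6}\right) 10 \cdot 4 = \left(-3\right) \left(- \frac{1}{3}\right) 40 = 1 \cdot 40 = 40$)
$C{\left(0 \right)} n = 0 \cdot 40 = 0$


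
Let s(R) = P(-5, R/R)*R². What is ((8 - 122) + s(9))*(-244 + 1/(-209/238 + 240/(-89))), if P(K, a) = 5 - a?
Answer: -3884392260/75721 ≈ -51299.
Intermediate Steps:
s(R) = 4*R² (s(R) = (5 - R/R)*R² = (5 - 1*1)*R² = (5 - 1)*R² = 4*R²)
((8 - 122) + s(9))*(-244 + 1/(-209/238 + 240/(-89))) = ((8 - 122) + 4*9²)*(-244 + 1/(-209/238 + 240/(-89))) = (-114 + 4*81)*(-244 + 1/(-209*1/238 + 240*(-1/89))) = (-114 + 324)*(-244 + 1/(-209/238 - 240/89)) = 210*(-244 + 1/(-75721/21182)) = 210*(-244 - 21182/75721) = 210*(-18497106/75721) = -3884392260/75721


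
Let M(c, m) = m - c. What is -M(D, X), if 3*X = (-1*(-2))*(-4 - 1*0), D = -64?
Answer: -184/3 ≈ -61.333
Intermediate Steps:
X = -8/3 (X = ((-1*(-2))*(-4 - 1*0))/3 = (2*(-4 + 0))/3 = (2*(-4))/3 = (⅓)*(-8) = -8/3 ≈ -2.6667)
-M(D, X) = -(-8/3 - 1*(-64)) = -(-8/3 + 64) = -1*184/3 = -184/3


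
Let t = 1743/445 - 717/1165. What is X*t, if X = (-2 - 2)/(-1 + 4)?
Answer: -456408/103685 ≈ -4.4019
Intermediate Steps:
t = 342306/103685 (t = 1743*(1/445) - 717*1/1165 = 1743/445 - 717/1165 = 342306/103685 ≈ 3.3014)
X = -4/3 ≈ -1.3333
X*t = -4/3*342306/103685 = -456408/103685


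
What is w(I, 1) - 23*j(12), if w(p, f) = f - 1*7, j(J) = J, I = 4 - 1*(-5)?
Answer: -282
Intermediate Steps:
I = 9 (I = 4 + 5 = 9)
w(p, f) = -7 + f (w(p, f) = f - 7 = -7 + f)
w(I, 1) - 23*j(12) = (-7 + 1) - 23*12 = -6 - 276 = -282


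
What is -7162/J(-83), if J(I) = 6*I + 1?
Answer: 7162/497 ≈ 14.410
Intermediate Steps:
J(I) = 1 + 6*I
-7162/J(-83) = -7162/(1 + 6*(-83)) = -7162/(1 - 498) = -7162/(-497) = -7162*(-1/497) = 7162/497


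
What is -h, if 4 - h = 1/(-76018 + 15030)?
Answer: -243953/60988 ≈ -4.0000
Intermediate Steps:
h = 243953/60988 (h = 4 - 1/(-76018 + 15030) = 4 - 1/(-60988) = 4 - 1*(-1/60988) = 4 + 1/60988 = 243953/60988 ≈ 4.0000)
-h = -1*243953/60988 = -243953/60988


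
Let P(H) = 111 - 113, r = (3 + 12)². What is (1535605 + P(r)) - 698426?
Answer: 837177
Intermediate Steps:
r = 225 (r = 15² = 225)
P(H) = -2
(1535605 + P(r)) - 698426 = (1535605 - 2) - 698426 = 1535603 - 698426 = 837177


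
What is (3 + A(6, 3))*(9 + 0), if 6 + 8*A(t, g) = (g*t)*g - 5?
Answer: 603/8 ≈ 75.375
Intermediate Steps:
A(t, g) = -11/8 + t*g²/8 (A(t, g) = -¾ + ((g*t)*g - 5)/8 = -¾ + (t*g² - 5)/8 = -¾ + (-5 + t*g²)/8 = -¾ + (-5/8 + t*g²/8) = -11/8 + t*g²/8)
(3 + A(6, 3))*(9 + 0) = (3 + (-11/8 + (⅛)*6*3²))*(9 + 0) = (3 + (-11/8 + (⅛)*6*9))*9 = (3 + (-11/8 + 27/4))*9 = (3 + 43/8)*9 = (67/8)*9 = 603/8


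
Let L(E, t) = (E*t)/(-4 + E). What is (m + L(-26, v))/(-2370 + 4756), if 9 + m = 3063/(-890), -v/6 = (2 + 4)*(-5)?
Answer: 127767/2123540 ≈ 0.060167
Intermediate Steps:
v = 180 (v = -6*(2 + 4)*(-5) = -36*(-5) = -6*(-30) = 180)
L(E, t) = E*t/(-4 + E)
m = -11073/890 (m = -9 + 3063/(-890) = -9 + 3063*(-1/890) = -9 - 3063/890 = -11073/890 ≈ -12.442)
(m + L(-26, v))/(-2370 + 4756) = (-11073/890 - 26*180/(-4 - 26))/(-2370 + 4756) = (-11073/890 - 26*180/(-30))/2386 = (-11073/890 - 26*180*(-1/30))*(1/2386) = (-11073/890 + 156)*(1/2386) = (127767/890)*(1/2386) = 127767/2123540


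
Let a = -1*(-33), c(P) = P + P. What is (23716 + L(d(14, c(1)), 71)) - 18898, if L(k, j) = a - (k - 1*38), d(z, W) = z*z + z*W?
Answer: 4665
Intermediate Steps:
c(P) = 2*P
a = 33
d(z, W) = z² + W*z
L(k, j) = 71 - k (L(k, j) = 33 - (k - 1*38) = 33 - (k - 38) = 33 - (-38 + k) = 33 + (38 - k) = 71 - k)
(23716 + L(d(14, c(1)), 71)) - 18898 = (23716 + (71 - 14*(2*1 + 14))) - 18898 = (23716 + (71 - 14*(2 + 14))) - 18898 = (23716 + (71 - 14*16)) - 18898 = (23716 + (71 - 1*224)) - 18898 = (23716 + (71 - 224)) - 18898 = (23716 - 153) - 18898 = 23563 - 18898 = 4665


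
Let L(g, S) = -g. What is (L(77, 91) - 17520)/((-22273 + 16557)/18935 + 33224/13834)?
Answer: -2304738831815/275010648 ≈ -8380.5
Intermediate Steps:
(L(77, 91) - 17520)/((-22273 + 16557)/18935 + 33224/13834) = (-1*77 - 17520)/((-22273 + 16557)/18935 + 33224/13834) = (-77 - 17520)/(-5716*1/18935 + 33224*(1/13834)) = -17597/(-5716/18935 + 16612/6917) = -17597/275010648/130973395 = -17597*130973395/275010648 = -2304738831815/275010648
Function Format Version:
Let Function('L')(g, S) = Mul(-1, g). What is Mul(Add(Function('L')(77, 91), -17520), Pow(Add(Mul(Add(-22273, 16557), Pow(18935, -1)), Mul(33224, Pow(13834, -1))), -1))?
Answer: Rational(-2304738831815, 275010648) ≈ -8380.5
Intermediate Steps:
Mul(Add(Function('L')(77, 91), -17520), Pow(Add(Mul(Add(-22273, 16557), Pow(18935, -1)), Mul(33224, Pow(13834, -1))), -1)) = Mul(Add(Mul(-1, 77), -17520), Pow(Add(Mul(Add(-22273, 16557), Pow(18935, -1)), Mul(33224, Pow(13834, -1))), -1)) = Mul(Add(-77, -17520), Pow(Add(Mul(-5716, Rational(1, 18935)), Mul(33224, Rational(1, 13834))), -1)) = Mul(-17597, Pow(Add(Rational(-5716, 18935), Rational(16612, 6917)), -1)) = Mul(-17597, Pow(Rational(275010648, 130973395), -1)) = Mul(-17597, Rational(130973395, 275010648)) = Rational(-2304738831815, 275010648)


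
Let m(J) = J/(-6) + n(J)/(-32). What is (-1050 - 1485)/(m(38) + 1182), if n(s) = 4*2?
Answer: -468/217 ≈ -2.1567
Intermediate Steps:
n(s) = 8
m(J) = -¼ - J/6 (m(J) = J/(-6) + 8/(-32) = J*(-⅙) + 8*(-1/32) = -J/6 - ¼ = -¼ - J/6)
(-1050 - 1485)/(m(38) + 1182) = (-1050 - 1485)/((-¼ - ⅙*38) + 1182) = -2535/((-¼ - 19/3) + 1182) = -2535/(-79/12 + 1182) = -2535/14105/12 = -2535*12/14105 = -468/217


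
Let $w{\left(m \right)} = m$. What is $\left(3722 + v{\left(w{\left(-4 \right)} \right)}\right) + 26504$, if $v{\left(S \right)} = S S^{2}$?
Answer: $30162$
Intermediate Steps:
$v{\left(S \right)} = S^{3}$
$\left(3722 + v{\left(w{\left(-4 \right)} \right)}\right) + 26504 = \left(3722 + \left(-4\right)^{3}\right) + 26504 = \left(3722 - 64\right) + 26504 = 3658 + 26504 = 30162$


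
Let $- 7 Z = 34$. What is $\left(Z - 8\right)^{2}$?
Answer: $\frac{8100}{49} \approx 165.31$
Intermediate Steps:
$Z = - \frac{34}{7}$ ($Z = \left(- \frac{1}{7}\right) 34 = - \frac{34}{7} \approx -4.8571$)
$\left(Z - 8\right)^{2} = \left(- \frac{34}{7} - 8\right)^{2} = \left(- \frac{90}{7}\right)^{2} = \frac{8100}{49}$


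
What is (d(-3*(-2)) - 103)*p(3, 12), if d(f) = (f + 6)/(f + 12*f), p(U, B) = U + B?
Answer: -20055/13 ≈ -1542.7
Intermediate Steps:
p(U, B) = B + U
d(f) = (6 + f)/(13*f) (d(f) = (6 + f)/((13*f)) = (6 + f)*(1/(13*f)) = (6 + f)/(13*f))
(d(-3*(-2)) - 103)*p(3, 12) = ((6 - 3*(-2))/(13*((-3*(-2)))) - 103)*(12 + 3) = ((1/13)*(6 + 6)/6 - 103)*15 = ((1/13)*(1/6)*12 - 103)*15 = (2/13 - 103)*15 = -1337/13*15 = -20055/13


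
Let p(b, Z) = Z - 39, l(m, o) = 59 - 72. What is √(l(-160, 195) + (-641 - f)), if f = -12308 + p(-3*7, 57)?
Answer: 2*√2909 ≈ 107.87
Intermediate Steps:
l(m, o) = -13
p(b, Z) = -39 + Z
f = -12290 (f = -12308 + (-39 + 57) = -12308 + 18 = -12290)
√(l(-160, 195) + (-641 - f)) = √(-13 + (-641 - 1*(-12290))) = √(-13 + (-641 + 12290)) = √(-13 + 11649) = √11636 = 2*√2909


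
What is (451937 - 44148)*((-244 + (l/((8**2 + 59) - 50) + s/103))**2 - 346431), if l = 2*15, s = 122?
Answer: -6632111094961082899/56535361 ≈ -1.1731e+11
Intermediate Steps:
l = 30
(451937 - 44148)*((-244 + (l/((8**2 + 59) - 50) + s/103))**2 - 346431) = (451937 - 44148)*((-244 + (30/((8**2 + 59) - 50) + 122/103))**2 - 346431) = 407789*((-244 + (30/((64 + 59) - 50) + 122*(1/103)))**2 - 346431) = 407789*((-244 + (30/(123 - 50) + 122/103))**2 - 346431) = 407789*((-244 + (30/73 + 122/103))**2 - 346431) = 407789*((-244 + 11996/7519)**2 - 346431) = 407789*((-1822640/7519)**2 - 346431) = 407789*(3322016569600/56535361 - 346431) = 407789*(-16263585076991/56535361) = -6632111094961082899/56535361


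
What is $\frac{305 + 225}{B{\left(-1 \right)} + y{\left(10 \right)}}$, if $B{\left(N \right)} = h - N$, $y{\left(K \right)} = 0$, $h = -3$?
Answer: $-265$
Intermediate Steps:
$B{\left(N \right)} = -3 - N$
$\frac{305 + 225}{B{\left(-1 \right)} + y{\left(10 \right)}} = \frac{305 + 225}{\left(-3 - -1\right) + 0} = \frac{530}{\left(-3 + 1\right) + 0} = \frac{530}{-2 + 0} = \frac{530}{-2} = 530 \left(- \frac{1}{2}\right) = -265$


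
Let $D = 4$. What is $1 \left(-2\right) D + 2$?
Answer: $-6$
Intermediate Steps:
$1 \left(-2\right) D + 2 = 1 \left(-2\right) 4 + 2 = \left(-2\right) 4 + 2 = -8 + 2 = -6$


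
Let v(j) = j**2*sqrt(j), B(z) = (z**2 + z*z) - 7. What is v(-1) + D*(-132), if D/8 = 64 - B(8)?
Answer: 60192 + I ≈ 60192.0 + 1.0*I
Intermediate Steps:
B(z) = -7 + 2*z**2 (B(z) = (z**2 + z**2) - 7 = 2*z**2 - 7 = -7 + 2*z**2)
D = -456 (D = 8*(64 - (-7 + 2*8**2)) = 8*(64 - (-7 + 2*64)) = 8*(64 - (-7 + 128)) = 8*(64 - 1*121) = 8*(64 - 121) = 8*(-57) = -456)
v(j) = j**(5/2)
v(-1) + D*(-132) = (-1)**(5/2) - 456*(-132) = I + 60192 = 60192 + I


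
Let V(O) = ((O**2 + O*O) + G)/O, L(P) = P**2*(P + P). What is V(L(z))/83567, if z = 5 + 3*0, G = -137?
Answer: 124863/20891750 ≈ 0.0059767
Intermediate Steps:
z = 5 (z = 5 + 0 = 5)
L(P) = 2*P**3 (L(P) = P**2*(2*P) = 2*P**3)
V(O) = (-137 + 2*O**2)/O (V(O) = ((O**2 + O*O) - 137)/O = ((O**2 + O**2) - 137)/O = (2*O**2 - 137)/O = (-137 + 2*O**2)/O)
V(L(z))/83567 = (-137/(2*5**3) + 2*(2*5**3))/83567 = (-137/(2*125) + 2*(2*125))*(1/83567) = (-137/250 + 2*250)*(1/83567) = (-137*1/250 + 500)*(1/83567) = (-137/250 + 500)*(1/83567) = (124863/250)*(1/83567) = 124863/20891750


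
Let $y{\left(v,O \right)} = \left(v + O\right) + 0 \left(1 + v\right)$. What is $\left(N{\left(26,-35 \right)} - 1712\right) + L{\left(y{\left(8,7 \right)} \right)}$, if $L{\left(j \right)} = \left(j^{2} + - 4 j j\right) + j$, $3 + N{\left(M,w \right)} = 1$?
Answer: $-2374$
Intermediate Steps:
$N{\left(M,w \right)} = -2$ ($N{\left(M,w \right)} = -3 + 1 = -2$)
$y{\left(v,O \right)} = O + v$ ($y{\left(v,O \right)} = \left(O + v\right) + 0 = O + v$)
$L{\left(j \right)} = j - 3 j^{2}$ ($L{\left(j \right)} = \left(j^{2} - 4 j^{2}\right) + j = - 3 j^{2} + j = j - 3 j^{2}$)
$\left(N{\left(26,-35 \right)} - 1712\right) + L{\left(y{\left(8,7 \right)} \right)} = \left(-2 - 1712\right) + \left(7 + 8\right) \left(1 - 3 \left(7 + 8\right)\right) = -1714 + 15 \left(1 - 45\right) = -1714 + 15 \left(-44\right) = -1714 - 660 = -2374$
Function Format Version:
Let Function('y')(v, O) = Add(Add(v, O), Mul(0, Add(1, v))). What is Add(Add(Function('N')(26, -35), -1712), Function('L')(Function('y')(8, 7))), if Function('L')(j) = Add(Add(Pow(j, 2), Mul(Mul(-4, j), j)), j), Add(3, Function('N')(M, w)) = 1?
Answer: -2374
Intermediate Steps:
Function('N')(M, w) = -2 (Function('N')(M, w) = Add(-3, 1) = -2)
Function('y')(v, O) = Add(O, v) (Function('y')(v, O) = Add(Add(O, v), 0) = Add(O, v))
Function('L')(j) = Add(j, Mul(-3, Pow(j, 2))) (Function('L')(j) = Add(Add(Pow(j, 2), Mul(-4, Pow(j, 2))), j) = Add(Mul(-3, Pow(j, 2)), j) = Add(j, Mul(-3, Pow(j, 2))))
Add(Add(Function('N')(26, -35), -1712), Function('L')(Function('y')(8, 7))) = Add(Add(-2, -1712), Mul(Add(7, 8), Add(1, Mul(-3, Add(7, 8))))) = Add(-1714, Mul(15, Add(1, Mul(-3, 15)))) = Add(-1714, Mul(15, Add(1, -45))) = Add(-1714, Mul(15, -44)) = Add(-1714, -660) = -2374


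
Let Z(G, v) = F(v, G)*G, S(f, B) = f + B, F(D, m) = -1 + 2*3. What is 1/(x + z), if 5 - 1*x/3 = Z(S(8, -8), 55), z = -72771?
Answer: -1/72756 ≈ -1.3745e-5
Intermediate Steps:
F(D, m) = 5 (F(D, m) = -1 + 6 = 5)
S(f, B) = B + f
Z(G, v) = 5*G
x = 15 (x = 15 - 15*(-8 + 8) = 15 - 15*0 = 15 - 3*0 = 15 + 0 = 15)
1/(x + z) = 1/(15 - 72771) = 1/(-72756) = -1/72756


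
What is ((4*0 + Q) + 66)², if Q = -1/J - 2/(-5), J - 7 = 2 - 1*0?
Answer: 8898289/2025 ≈ 4394.2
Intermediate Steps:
J = 9 (J = 7 + (2 - 1*0) = 7 + (2 + 0) = 7 + 2 = 9)
Q = 13/45 (Q = -1/9 - 2/(-5) = -1*⅑ - 2*(-⅕) = -⅑ + ⅖ = 13/45 ≈ 0.28889)
((4*0 + Q) + 66)² = ((4*0 + 13/45) + 66)² = ((0 + 13/45) + 66)² = (13/45 + 66)² = (2983/45)² = 8898289/2025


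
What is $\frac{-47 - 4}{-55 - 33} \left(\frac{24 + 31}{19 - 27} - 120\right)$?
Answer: $- \frac{51765}{704} \approx -73.53$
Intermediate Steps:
$\frac{-47 - 4}{-55 - 33} \left(\frac{24 + 31}{19 - 27} - 120\right) = - \frac{51}{-88} \left(\frac{55}{-8} - 120\right) = \left(-51\right) \left(- \frac{1}{88}\right) \left(55 \left(- \frac{1}{8}\right) - 120\right) = \frac{51 \left(- \frac{55}{8} - 120\right)}{88} = \frac{51}{88} \left(- \frac{1015}{8}\right) = - \frac{51765}{704}$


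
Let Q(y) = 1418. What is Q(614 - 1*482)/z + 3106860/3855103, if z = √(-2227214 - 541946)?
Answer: 3106860/3855103 - 709*I*√692290/692290 ≈ 0.80591 - 0.85212*I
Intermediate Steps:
z = 2*I*√692290 (z = √(-2769160) = 2*I*√692290 ≈ 1664.1*I)
Q(614 - 1*482)/z + 3106860/3855103 = 1418/((2*I*√692290)) + 3106860/3855103 = 1418*(-I*√692290/1384580) + 3106860*(1/3855103) = -709*I*√692290/692290 + 3106860/3855103 = 3106860/3855103 - 709*I*√692290/692290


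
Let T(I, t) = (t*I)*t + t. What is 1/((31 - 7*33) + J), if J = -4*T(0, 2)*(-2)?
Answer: -1/184 ≈ -0.0054348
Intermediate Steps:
T(I, t) = t + I*t² (T(I, t) = (I*t)*t + t = I*t² + t = t + I*t²)
J = 16 (J = -8*(1 + 0*2)*(-2) = -8*(1 + 0)*(-2) = -8*(-2) = 16)
1/((31 - 7*33) + J) = 1/((31 - 7*33) + 16) = 1/((31 - 231) + 16) = 1/(-200 + 16) = 1/(-184) = -1/184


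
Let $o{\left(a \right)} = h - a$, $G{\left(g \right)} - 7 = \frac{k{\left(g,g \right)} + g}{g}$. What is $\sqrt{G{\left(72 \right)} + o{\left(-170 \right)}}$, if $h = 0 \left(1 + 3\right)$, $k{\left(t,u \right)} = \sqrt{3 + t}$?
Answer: $\frac{\sqrt{25632 + 10 \sqrt{3}}}{12} \approx 13.346$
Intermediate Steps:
$h = 0$ ($h = 0 \cdot 4 = 0$)
$G{\left(g \right)} = 7 + \frac{g + \sqrt{3 + g}}{g}$ ($G{\left(g \right)} = 7 + \frac{\sqrt{3 + g} + g}{g} = 7 + \frac{g + \sqrt{3 + g}}{g}$)
$o{\left(a \right)} = - a$ ($o{\left(a \right)} = 0 - a = - a$)
$\sqrt{G{\left(72 \right)} + o{\left(-170 \right)}} = \sqrt{\left(8 + \frac{\sqrt{3 + 72}}{72}\right) - -170} = \sqrt{\left(8 + \frac{\sqrt{75}}{72}\right) + 170} = \sqrt{\left(8 + \frac{5 \sqrt{3}}{72}\right) + 170} = \sqrt{178 + \frac{5 \sqrt{3}}{72}}$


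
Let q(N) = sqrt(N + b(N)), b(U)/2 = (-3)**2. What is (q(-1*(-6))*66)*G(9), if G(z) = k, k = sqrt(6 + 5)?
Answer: 132*sqrt(66) ≈ 1072.4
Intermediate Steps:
b(U) = 18 (b(U) = 2*(-3)**2 = 2*9 = 18)
k = sqrt(11) ≈ 3.3166
G(z) = sqrt(11)
q(N) = sqrt(18 + N) (q(N) = sqrt(N + 18) = sqrt(18 + N))
(q(-1*(-6))*66)*G(9) = (sqrt(18 - 1*(-6))*66)*sqrt(11) = (sqrt(18 + 6)*66)*sqrt(11) = (sqrt(24)*66)*sqrt(11) = ((2*sqrt(6))*66)*sqrt(11) = (132*sqrt(6))*sqrt(11) = 132*sqrt(66)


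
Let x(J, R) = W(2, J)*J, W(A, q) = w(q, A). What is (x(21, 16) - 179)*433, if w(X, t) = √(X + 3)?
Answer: -77507 + 18186*√6 ≈ -32961.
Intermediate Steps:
w(X, t) = √(3 + X)
W(A, q) = √(3 + q)
x(J, R) = J*√(3 + J) (x(J, R) = √(3 + J)*J = J*√(3 + J))
(x(21, 16) - 179)*433 = (21*√(3 + 21) - 179)*433 = (21*√24 - 179)*433 = (21*(2*√6) - 179)*433 = (42*√6 - 179)*433 = (-179 + 42*√6)*433 = -77507 + 18186*√6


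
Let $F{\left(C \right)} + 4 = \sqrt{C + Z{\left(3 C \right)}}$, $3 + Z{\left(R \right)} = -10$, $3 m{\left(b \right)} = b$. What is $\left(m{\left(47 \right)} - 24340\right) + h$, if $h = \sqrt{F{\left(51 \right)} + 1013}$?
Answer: $- \frac{72973}{3} + \sqrt{1009 + \sqrt{38}} \approx -24292.0$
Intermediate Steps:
$m{\left(b \right)} = \frac{b}{3}$
$Z{\left(R \right)} = -13$ ($Z{\left(R \right)} = -3 - 10 = -13$)
$F{\left(C \right)} = -4 + \sqrt{-13 + C}$ ($F{\left(C \right)} = -4 + \sqrt{C - 13} = -4 + \sqrt{-13 + C}$)
$h = \sqrt{1009 + \sqrt{38}}$ ($h = \sqrt{\left(-4 + \sqrt{-13 + 51}\right) + 1013} = \sqrt{\left(-4 + \sqrt{38}\right) + 1013} = \sqrt{1009 + \sqrt{38}} \approx 31.862$)
$\left(m{\left(47 \right)} - 24340\right) + h = \left(\frac{1}{3} \cdot 47 - 24340\right) + \sqrt{1009 + \sqrt{38}} = \left(\frac{47}{3} - 24340\right) + \sqrt{1009 + \sqrt{38}} = - \frac{72973}{3} + \sqrt{1009 + \sqrt{38}}$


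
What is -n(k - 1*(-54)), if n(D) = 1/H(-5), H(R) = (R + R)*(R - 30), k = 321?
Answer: -1/350 ≈ -0.0028571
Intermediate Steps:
H(R) = 2*R*(-30 + R) (H(R) = (2*R)*(-30 + R) = 2*R*(-30 + R))
n(D) = 1/350 (n(D) = 1/(2*(-5)*(-30 - 5)) = 1/(2*(-5)*(-35)) = 1/350)
-n(k - 1*(-54)) = -1*1/350 = -1/350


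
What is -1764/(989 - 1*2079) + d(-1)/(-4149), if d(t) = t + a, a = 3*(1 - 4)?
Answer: 3664868/2261205 ≈ 1.6208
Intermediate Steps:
a = -9 (a = 3*(-3) = -9)
d(t) = -9 + t (d(t) = t - 9 = -9 + t)
-1764/(989 - 1*2079) + d(-1)/(-4149) = -1764/(989 - 1*2079) + (-9 - 1)/(-4149) = -1764/(989 - 2079) - 10*(-1/4149) = -1764/(-1090) + 10/4149 = -1764*(-1/1090) + 10/4149 = 882/545 + 10/4149 = 3664868/2261205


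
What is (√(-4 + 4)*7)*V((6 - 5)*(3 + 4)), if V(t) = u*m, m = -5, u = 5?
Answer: 0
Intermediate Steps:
V(t) = -25 (V(t) = 5*(-5) = -25)
(√(-4 + 4)*7)*V((6 - 5)*(3 + 4)) = (√(-4 + 4)*7)*(-25) = (√0*7)*(-25) = (0*7)*(-25) = 0*(-25) = 0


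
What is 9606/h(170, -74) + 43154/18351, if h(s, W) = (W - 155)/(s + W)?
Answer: -16912969510/4202379 ≈ -4024.6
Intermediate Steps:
h(s, W) = (-155 + W)/(W + s)
9606/h(170, -74) + 43154/18351 = 9606/(((-155 - 74)/(-74 + 170))) + 43154/18351 = 9606/((-229/96)) + 43154*(1/18351) = 9606/(((1/96)*(-229))) + 43154/18351 = 9606/(-229/96) + 43154/18351 = 9606*(-96/229) + 43154/18351 = -922176/229 + 43154/18351 = -16912969510/4202379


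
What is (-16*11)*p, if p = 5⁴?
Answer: -110000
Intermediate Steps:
p = 625
(-16*11)*p = -16*11*625 = -176*625 = -110000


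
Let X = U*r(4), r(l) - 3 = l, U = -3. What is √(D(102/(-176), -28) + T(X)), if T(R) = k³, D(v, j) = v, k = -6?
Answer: I*√419298/44 ≈ 14.717*I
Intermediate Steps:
r(l) = 3 + l
X = -21 (X = -3*(3 + 4) = -3*7 = -21)
T(R) = -216 (T(R) = (-6)³ = -216)
√(D(102/(-176), -28) + T(X)) = √(102/(-176) - 216) = √(102*(-1/176) - 216) = √(-51/88 - 216) = √(-19059/88) = I*√419298/44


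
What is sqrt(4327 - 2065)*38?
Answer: 38*sqrt(2262) ≈ 1807.3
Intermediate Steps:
sqrt(4327 - 2065)*38 = sqrt(2262)*38 = 38*sqrt(2262)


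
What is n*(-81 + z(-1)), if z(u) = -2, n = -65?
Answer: 5395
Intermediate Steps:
n*(-81 + z(-1)) = -65*(-81 - 2) = -65*(-83) = 5395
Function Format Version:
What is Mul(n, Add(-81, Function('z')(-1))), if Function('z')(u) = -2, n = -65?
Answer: 5395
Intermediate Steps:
Mul(n, Add(-81, Function('z')(-1))) = Mul(-65, Add(-81, -2)) = Mul(-65, -83) = 5395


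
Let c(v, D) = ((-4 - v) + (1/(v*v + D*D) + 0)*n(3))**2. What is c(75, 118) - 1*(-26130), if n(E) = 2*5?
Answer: 12370980566451/382163401 ≈ 32371.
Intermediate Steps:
n(E) = 10
c(v, D) = (-4 - v + 10/(D**2 + v**2))**2 (c(v, D) = ((-4 - v) + (1/(v*v + D*D) + 0)*10)**2 = ((-4 - v) + (1/(v**2 + D**2) + 0)*10)**2 = ((-4 - v) + (1/(D**2 + v**2) + 0)*10)**2 = ((-4 - v) + 10/(D**2 + v**2))**2 = (-4 - v + 10/(D**2 + v**2))**2)
c(75, 118) - 1*(-26130) = (-10 + 75**3 + 4*118**2 + 4*75**2 + 75*118**2)**2/(118**2 + 75**2)**2 - 1*(-26130) = (-10 + 421875 + 4*13924 + 4*5625 + 75*13924)**2/(13924 + 5625)**2 + 26130 = (-10 + 421875 + 55696 + 22500 + 1044300)**2/19549**2 + 26130 = (1/382163401)*1544361**2 + 26130 = (1/382163401)*2385050898321 + 26130 = 2385050898321/382163401 + 26130 = 12370980566451/382163401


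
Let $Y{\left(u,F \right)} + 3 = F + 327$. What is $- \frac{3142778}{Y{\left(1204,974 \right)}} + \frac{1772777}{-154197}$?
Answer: $- \frac{243454001906}{100073853} \approx -2432.7$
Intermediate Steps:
$Y{\left(u,F \right)} = 324 + F$ ($Y{\left(u,F \right)} = -3 + \left(F + 327\right) = -3 + \left(327 + F\right) = 324 + F$)
$- \frac{3142778}{Y{\left(1204,974 \right)}} + \frac{1772777}{-154197} = - \frac{3142778}{324 + 974} + \frac{1772777}{-154197} = - \frac{3142778}{1298} + 1772777 \left(- \frac{1}{154197}\right) = \left(-3142778\right) \frac{1}{1298} - \frac{1772777}{154197} = - \frac{1571389}{649} - \frac{1772777}{154197} = - \frac{243454001906}{100073853}$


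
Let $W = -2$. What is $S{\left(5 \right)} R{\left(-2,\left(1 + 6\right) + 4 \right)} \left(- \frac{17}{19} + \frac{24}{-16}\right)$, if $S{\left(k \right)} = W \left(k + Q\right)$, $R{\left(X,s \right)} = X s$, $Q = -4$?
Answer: $- \frac{2002}{19} \approx -105.37$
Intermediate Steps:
$S{\left(k \right)} = 8 - 2 k$ ($S{\left(k \right)} = - 2 \left(k - 4\right) = - 2 \left(-4 + k\right) = 8 - 2 k$)
$S{\left(5 \right)} R{\left(-2,\left(1 + 6\right) + 4 \right)} \left(- \frac{17}{19} + \frac{24}{-16}\right) = \left(8 - 10\right) \left(- 2 \left(\left(1 + 6\right) + 4\right)\right) \left(- \frac{17}{19} + \frac{24}{-16}\right) = \left(8 - 10\right) \left(- 2 \left(7 + 4\right)\right) \left(\left(-17\right) \frac{1}{19} + 24 \left(- \frac{1}{16}\right)\right) = - 2 \left(\left(-2\right) 11\right) \left(- \frac{17}{19} - \frac{3}{2}\right) = \left(-2\right) \left(-22\right) \left(- \frac{91}{38}\right) = 44 \left(- \frac{91}{38}\right) = - \frac{2002}{19}$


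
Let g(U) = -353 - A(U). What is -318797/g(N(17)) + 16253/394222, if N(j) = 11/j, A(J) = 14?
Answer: 125682755785/144679474 ≈ 868.70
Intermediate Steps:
g(U) = -367 (g(U) = -353 - 1*14 = -353 - 14 = -367)
-318797/g(N(17)) + 16253/394222 = -318797/(-367) + 16253/394222 = -318797*(-1/367) + 16253*(1/394222) = 318797/367 + 16253/394222 = 125682755785/144679474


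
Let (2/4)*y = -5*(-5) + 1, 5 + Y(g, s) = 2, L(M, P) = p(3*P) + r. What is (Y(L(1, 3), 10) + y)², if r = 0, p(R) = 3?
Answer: 2401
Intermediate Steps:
L(M, P) = 3 (L(M, P) = 3 + 0 = 3)
Y(g, s) = -3 (Y(g, s) = -5 + 2 = -3)
y = 52 (y = 2*(-5*(-5) + 1) = 2*(25 + 1) = 2*26 = 52)
(Y(L(1, 3), 10) + y)² = (-3 + 52)² = 49² = 2401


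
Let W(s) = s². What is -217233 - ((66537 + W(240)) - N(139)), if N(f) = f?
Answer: -341231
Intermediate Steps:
-217233 - ((66537 + W(240)) - N(139)) = -217233 - ((66537 + 240²) - 1*139) = -217233 - ((66537 + 57600) - 139) = -217233 - (124137 - 139) = -217233 - 1*123998 = -217233 - 123998 = -341231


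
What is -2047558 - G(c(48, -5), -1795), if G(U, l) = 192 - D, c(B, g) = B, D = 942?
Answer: -2046808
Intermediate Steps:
G(U, l) = -750 (G(U, l) = 192 - 1*942 = 192 - 942 = -750)
-2047558 - G(c(48, -5), -1795) = -2047558 - 1*(-750) = -2047558 + 750 = -2046808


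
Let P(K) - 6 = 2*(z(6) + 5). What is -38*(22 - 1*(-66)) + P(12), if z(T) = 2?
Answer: -3324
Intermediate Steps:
P(K) = 20 (P(K) = 6 + 2*(2 + 5) = 6 + 2*7 = 6 + 14 = 20)
-38*(22 - 1*(-66)) + P(12) = -38*(22 - 1*(-66)) + 20 = -38*(22 + 66) + 20 = -38*88 + 20 = -3344 + 20 = -3324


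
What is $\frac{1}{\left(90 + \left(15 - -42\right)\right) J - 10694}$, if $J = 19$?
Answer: $- \frac{1}{7901} \approx -0.00012657$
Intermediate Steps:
$\frac{1}{\left(90 + \left(15 - -42\right)\right) J - 10694} = \frac{1}{\left(90 + \left(15 - -42\right)\right) 19 - 10694} = \frac{1}{\left(90 + \left(15 + 42\right)\right) 19 - 10694} = \frac{1}{\left(90 + 57\right) 19 - 10694} = \frac{1}{147 \cdot 19 - 10694} = \frac{1}{2793 - 10694} = \frac{1}{-7901} = - \frac{1}{7901}$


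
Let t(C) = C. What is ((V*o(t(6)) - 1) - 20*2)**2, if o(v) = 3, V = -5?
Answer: 3136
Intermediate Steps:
((V*o(t(6)) - 1) - 20*2)**2 = ((-5*3 - 1) - 20*2)**2 = ((-15 - 1) - 40)**2 = (-16 - 40)**2 = (-56)**2 = 3136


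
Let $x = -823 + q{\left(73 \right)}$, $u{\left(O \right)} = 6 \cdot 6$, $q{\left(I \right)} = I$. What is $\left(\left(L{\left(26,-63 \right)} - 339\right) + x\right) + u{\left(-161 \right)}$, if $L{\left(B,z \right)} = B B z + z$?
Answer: $-43704$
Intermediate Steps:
$L{\left(B,z \right)} = z + z B^{2}$ ($L{\left(B,z \right)} = B^{2} z + z = z B^{2} + z = z + z B^{2}$)
$u{\left(O \right)} = 36$
$x = -750$ ($x = -823 + 73 = -750$)
$\left(\left(L{\left(26,-63 \right)} - 339\right) + x\right) + u{\left(-161 \right)} = \left(\left(- 63 \left(1 + 26^{2}\right) - 339\right) - 750\right) + 36 = \left(\left(- 63 \left(1 + 676\right) - 339\right) - 750\right) + 36 = \left(\left(\left(-63\right) 677 - 339\right) - 750\right) + 36 = \left(\left(-42651 - 339\right) - 750\right) + 36 = \left(-42990 - 750\right) + 36 = -43740 + 36 = -43704$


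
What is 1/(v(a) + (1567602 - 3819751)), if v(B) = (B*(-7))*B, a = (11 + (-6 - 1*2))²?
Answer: -1/2252716 ≈ -4.4391e-7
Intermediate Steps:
a = 9 (a = (11 + (-6 - 2))² = (11 - 8)² = 3² = 9)
v(B) = -7*B² (v(B) = (-7*B)*B = -7*B²)
1/(v(a) + (1567602 - 3819751)) = 1/(-7*9² + (1567602 - 3819751)) = 1/(-7*81 - 2252149) = 1/(-567 - 2252149) = 1/(-2252716) = -1/2252716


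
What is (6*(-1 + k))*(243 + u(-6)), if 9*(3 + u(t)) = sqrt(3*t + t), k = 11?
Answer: 14400 + 40*I*sqrt(6)/3 ≈ 14400.0 + 32.66*I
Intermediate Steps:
u(t) = -3 + 2*sqrt(t)/9 (u(t) = -3 + sqrt(3*t + t)/9 = -3 + sqrt(4*t)/9 = -3 + (2*sqrt(t))/9 = -3 + 2*sqrt(t)/9)
(6*(-1 + k))*(243 + u(-6)) = (6*(-1 + 11))*(243 + (-3 + 2*sqrt(-6)/9)) = (6*10)*(243 + (-3 + 2*(I*sqrt(6))/9)) = 60*(243 + (-3 + 2*I*sqrt(6)/9)) = 60*(240 + 2*I*sqrt(6)/9) = 14400 + 40*I*sqrt(6)/3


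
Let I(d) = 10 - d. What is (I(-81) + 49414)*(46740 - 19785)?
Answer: 1334407275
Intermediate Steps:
(I(-81) + 49414)*(46740 - 19785) = ((10 - 1*(-81)) + 49414)*(46740 - 19785) = ((10 + 81) + 49414)*26955 = (91 + 49414)*26955 = 49505*26955 = 1334407275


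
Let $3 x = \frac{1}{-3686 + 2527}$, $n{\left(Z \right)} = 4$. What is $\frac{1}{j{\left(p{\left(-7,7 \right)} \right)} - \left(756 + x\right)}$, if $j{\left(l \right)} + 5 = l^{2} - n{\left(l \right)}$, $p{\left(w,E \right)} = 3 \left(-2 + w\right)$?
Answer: $- \frac{3477}{125171} \approx -0.027778$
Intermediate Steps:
$p{\left(w,E \right)} = -6 + 3 w$
$x = - \frac{1}{3477}$ ($x = \frac{1}{3 \left(-3686 + 2527\right)} = \frac{1}{3 \left(-1159\right)} = \frac{1}{3} \left(- \frac{1}{1159}\right) = - \frac{1}{3477} \approx -0.0002876$)
$j{\left(l \right)} = -9 + l^{2}$ ($j{\left(l \right)} = -5 + \left(l^{2} - 4\right) = -5 + \left(-4 + l^{2}\right) = -9 + l^{2}$)
$\frac{1}{j{\left(p{\left(-7,7 \right)} \right)} - \left(756 + x\right)} = \frac{1}{\left(-9 + \left(-6 + 3 \left(-7\right)\right)^{2}\right) - \frac{2628611}{3477}} = \frac{1}{\left(-9 + \left(-6 - 21\right)^{2}\right) + \left(-756 + \frac{1}{3477}\right)} = \frac{1}{\left(-9 + \left(-27\right)^{2}\right) - \frac{2628611}{3477}} = \frac{1}{\left(-9 + 729\right) - \frac{2628611}{3477}} = \frac{1}{720 - \frac{2628611}{3477}} = \frac{1}{- \frac{125171}{3477}} = - \frac{3477}{125171}$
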